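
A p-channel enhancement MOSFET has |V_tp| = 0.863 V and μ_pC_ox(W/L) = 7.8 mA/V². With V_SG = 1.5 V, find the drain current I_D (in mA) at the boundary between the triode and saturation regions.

I_D = 1.58 mA

At the boundary V_SD = V_ov = V_SG − |V_tp| = 1.5 − 0.863 = 0.637 V.
I_D = ½ k_p V_ov² = 0.5 × 7.8 × 0.637² = 1.58 mA.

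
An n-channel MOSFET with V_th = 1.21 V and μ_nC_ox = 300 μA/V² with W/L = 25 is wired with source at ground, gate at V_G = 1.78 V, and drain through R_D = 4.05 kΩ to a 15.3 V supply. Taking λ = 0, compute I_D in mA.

I_D = 1.22 mA

V_GS = V_G = 1.78 V, so V_ov = 1.78 − 1.21 = 0.57 V.
k_n = μ_nC_ox · (W/L) = 7.5 mA/V².
Assume saturation: I_D = ½ k_n V_ov² = 0.5 × 7.5 × 0.57² = 1.22 mA, giving V_DS = V_DD − I_D R_D = 15.3 − 1.22 × 4.05 = 10.4 V.
V_DS = 10.4 V ≥ V_ov = 0.57 V, confirming saturation.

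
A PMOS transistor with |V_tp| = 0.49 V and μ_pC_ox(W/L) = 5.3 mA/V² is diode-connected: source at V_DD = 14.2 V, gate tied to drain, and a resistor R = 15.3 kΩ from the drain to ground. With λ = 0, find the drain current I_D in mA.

With gate tied to drain, V_SG = V_SD ≥ V_SG − |V_tp|, so the device is in saturation.
KCL at the drain: ½ k_p (V_SG − |V_tp|)² = (V_DD − V_SG)/R.
Let x = V_SG − 0.49. Then 40.5 x² + x − 13.71 = 0, giving x = 0.569 V (positive root), so V_SG = 1.06 V.
I_D = (V_DD − V_SG)/R = (14.2 − 1.06) / 15.3 = 0.859 mA.

I_D = 0.859 mA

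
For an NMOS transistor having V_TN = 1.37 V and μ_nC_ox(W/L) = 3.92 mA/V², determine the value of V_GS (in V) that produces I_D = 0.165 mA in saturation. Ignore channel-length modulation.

V_GS = 1.66 V

In saturation I_D = ½ k_n (V_GS − V_TN)², so V_GS − V_TN = √(2 I_D / k_n) = √(2 × 0.165 / 3.92) = 0.29 V.
V_GS = 1.37 + 0.29 = 1.66 V.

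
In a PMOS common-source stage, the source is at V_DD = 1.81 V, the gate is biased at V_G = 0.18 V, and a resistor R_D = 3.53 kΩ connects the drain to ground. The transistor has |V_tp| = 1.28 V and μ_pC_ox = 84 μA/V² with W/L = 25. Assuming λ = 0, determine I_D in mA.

V_SG = V_DD − V_G = 1.81 − 0.18 = 1.63 V, so V_ov = 1.63 − 1.28 = 0.35 V.
k_p = μ_pC_ox · (W/L) = 2.1 mA/V².
Assume saturation: I_D = ½ k_p V_ov² = 0.5 × 2.1 × 0.35² = 0.129 mA, giving V_SD = V_DD − I_D R_D = 1.81 − 0.129 × 3.53 = 1.36 V.
V_SD = 1.36 V ≥ V_ov = 0.35 V, confirming saturation.

I_D = 0.129 mA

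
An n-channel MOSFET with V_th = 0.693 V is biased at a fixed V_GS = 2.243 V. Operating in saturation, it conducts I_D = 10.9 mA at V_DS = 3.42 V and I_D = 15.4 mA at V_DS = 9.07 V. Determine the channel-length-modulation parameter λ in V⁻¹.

λ = 0.0974 V⁻¹

With V_GS fixed, I_D ∝ (1 + λ V_DS) in saturation, so I_D2/I_D1 = (1 + λ V_DS2)/(1 + λ V_DS1).
15.4/10.9 = 1.413 = (1 + 9.07 λ)/(1 + 3.42 λ).
Solving: λ (I_D1 V_DS2 − I_D2 V_DS1) = I_D2 − I_D1, so λ = (15.4 − 10.9) / (10.9 × 9.07 − 15.4 × 3.42) = 4.5 / 46.2 = 0.0974 V⁻¹.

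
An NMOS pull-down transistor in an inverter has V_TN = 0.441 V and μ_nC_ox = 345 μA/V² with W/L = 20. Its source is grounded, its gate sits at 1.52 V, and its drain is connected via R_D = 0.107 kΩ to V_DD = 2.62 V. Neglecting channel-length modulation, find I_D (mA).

I_D = 4.02 mA

V_GS = V_G = 1.52 V, so V_ov = 1.52 − 0.441 = 1.08 V.
k_n = μ_nC_ox · (W/L) = 6.9 mA/V².
Assume saturation: I_D = ½ k_n V_ov² = 0.5 × 6.9 × 1.08² = 4.02 mA, giving V_DS = V_DD − I_D R_D = 2.62 − 4.02 × 0.107 = 2.19 V.
V_DS = 2.19 V ≥ V_ov = 1.08 V, confirming saturation.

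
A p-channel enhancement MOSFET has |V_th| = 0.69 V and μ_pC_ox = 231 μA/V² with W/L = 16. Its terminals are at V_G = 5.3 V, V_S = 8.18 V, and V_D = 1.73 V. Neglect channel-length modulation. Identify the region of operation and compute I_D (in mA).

Saturation; I_D = 8.86 mA

V_SG = V_S − V_G = 8.18 − 5.3 = 2.88 V; V_SD = V_S − V_D = 8.18 − 1.73 = 6.45 V.
k_p = μ_pC_ox · (W/L) = 3.696 mA/V².
V_ov = V_SG − |V_th| = 2.88 − 0.69 = 2.19 V.
Since V_SD = 6.45 V ≥ V_ov = 2.19 V, the device is in saturation.
I_D = ½ k_p V_ov² = 0.5 × 3.696 × 2.19² = 8.86 mA.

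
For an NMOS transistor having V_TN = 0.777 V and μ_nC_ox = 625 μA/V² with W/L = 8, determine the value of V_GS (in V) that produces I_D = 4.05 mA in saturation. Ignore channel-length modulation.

V_GS = 2.05 V

k_n = μ_nC_ox · (W/L) = 5 mA/V².
In saturation I_D = ½ k_n (V_GS − V_TN)², so V_GS − V_TN = √(2 I_D / k_n) = √(2 × 4.05 / 5) = 1.27 V.
V_GS = 0.777 + 1.27 = 2.05 V.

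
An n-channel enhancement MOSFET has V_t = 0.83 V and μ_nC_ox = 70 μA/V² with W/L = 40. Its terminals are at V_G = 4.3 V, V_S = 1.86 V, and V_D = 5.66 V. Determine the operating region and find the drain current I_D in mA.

V_GS = V_G − V_S = 4.3 − 1.86 = 2.44 V; V_DS = V_D − V_S = 5.66 − 1.86 = 3.8 V.
k_n = μ_nC_ox · (W/L) = 2.8 mA/V².
V_ov = V_GS − V_t = 2.44 − 0.83 = 1.61 V.
Since V_DS = 3.8 V ≥ V_ov = 1.61 V, the device is in saturation.
I_D = ½ k_n V_ov² = 0.5 × 2.8 × 1.61² = 3.63 mA.

Saturation; I_D = 3.63 mA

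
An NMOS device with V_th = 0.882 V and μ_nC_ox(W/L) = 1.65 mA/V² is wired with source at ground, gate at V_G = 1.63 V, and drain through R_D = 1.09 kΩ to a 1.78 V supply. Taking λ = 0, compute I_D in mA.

V_GS = V_G = 1.63 V, so V_ov = 1.63 − 0.882 = 0.748 V.
Assume saturation: I_D = ½ k_n V_ov² = 0.5 × 1.65 × 0.748² = 0.462 mA, giving V_DS = V_DD − I_D R_D = 1.78 − 0.462 × 1.09 = 1.28 V.
V_DS = 1.28 V ≥ V_ov = 0.748 V, confirming saturation.

I_D = 0.462 mA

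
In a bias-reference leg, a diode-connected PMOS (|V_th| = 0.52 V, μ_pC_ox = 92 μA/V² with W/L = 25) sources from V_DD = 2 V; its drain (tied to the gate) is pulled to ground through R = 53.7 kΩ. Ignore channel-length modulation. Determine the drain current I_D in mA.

With gate tied to drain, V_SG = V_SD ≥ V_SG − |V_th|, so the device is in saturation.
k_p = μ_pC_ox · (W/L) = 2.3 mA/V².
KCL at the drain: ½ k_p (V_SG − |V_th|)² = (V_DD − V_SG)/R.
Let x = V_SG − 0.52. Then 61.8 x² + x − 1.48 = 0, giving x = 0.147 V (positive root), so V_SG = 0.667 V.
I_D = (V_DD − V_SG)/R = (2 − 0.667) / 53.7 = 0.0248 mA.

I_D = 0.0248 mA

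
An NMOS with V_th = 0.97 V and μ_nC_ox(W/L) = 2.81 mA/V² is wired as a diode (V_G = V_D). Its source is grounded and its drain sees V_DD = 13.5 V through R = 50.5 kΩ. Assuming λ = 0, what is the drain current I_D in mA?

With gate tied to drain, V_GS = V_DS ≥ V_GS − V_th, so the device is in saturation.
KCL at the drain: ½ k_n (V_GS − V_th)² = (V_DD − V_GS)/R.
Let x = V_GS − 0.97. Then 71 x² + x − 12.53 = 0, giving x = 0.413 V (positive root), so V_GS = 1.38 V.
I_D = (V_DD − V_GS)/R = (13.5 − 1.38) / 50.5 = 0.24 mA.

I_D = 0.240 mA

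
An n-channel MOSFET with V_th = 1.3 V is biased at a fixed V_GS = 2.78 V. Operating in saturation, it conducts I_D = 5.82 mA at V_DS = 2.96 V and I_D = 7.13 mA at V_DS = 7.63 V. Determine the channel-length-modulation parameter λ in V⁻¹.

λ = 0.0562 V⁻¹

With V_GS fixed, I_D ∝ (1 + λ V_DS) in saturation, so I_D2/I_D1 = (1 + λ V_DS2)/(1 + λ V_DS1).
7.13/5.82 = 1.225 = (1 + 7.63 λ)/(1 + 2.96 λ).
Solving: λ (I_D1 V_DS2 − I_D2 V_DS1) = I_D2 − I_D1, so λ = (7.13 − 5.82) / (5.82 × 7.63 − 7.13 × 2.96) = 1.31 / 23.3 = 0.0562 V⁻¹.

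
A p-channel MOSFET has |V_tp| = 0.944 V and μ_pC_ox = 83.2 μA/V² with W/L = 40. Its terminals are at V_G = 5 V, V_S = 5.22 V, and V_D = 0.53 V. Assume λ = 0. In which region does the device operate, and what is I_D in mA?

Cutoff; I_D = 0 mA

V_SG = V_S − V_G = 5.22 − 5 = 0.22 V; V_SD = V_S − V_D = 5.22 − 0.53 = 4.69 V.
V_SG = 0.22 V < |V_tp| = 0.944 V, so the transistor is in cutoff.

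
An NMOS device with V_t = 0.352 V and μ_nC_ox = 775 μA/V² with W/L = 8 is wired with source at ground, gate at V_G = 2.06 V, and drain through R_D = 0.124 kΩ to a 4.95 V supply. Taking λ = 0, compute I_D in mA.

V_GS = V_G = 2.06 V, so V_ov = 2.06 − 0.352 = 1.71 V.
k_n = μ_nC_ox · (W/L) = 6.2 mA/V².
Assume saturation: I_D = ½ k_n V_ov² = 0.5 × 6.2 × 1.71² = 9.04 mA, giving V_DS = V_DD − I_D R_D = 4.95 − 9.04 × 0.124 = 3.83 V.
V_DS = 3.83 V ≥ V_ov = 1.71 V, confirming saturation.

I_D = 9.04 mA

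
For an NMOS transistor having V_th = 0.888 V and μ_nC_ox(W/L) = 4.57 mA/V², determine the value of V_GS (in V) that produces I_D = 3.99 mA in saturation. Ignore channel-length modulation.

V_GS = 2.21 V

In saturation I_D = ½ k_n (V_GS − V_th)², so V_GS − V_th = √(2 I_D / k_n) = √(2 × 3.99 / 4.57) = 1.32 V.
V_GS = 0.888 + 1.32 = 2.21 V.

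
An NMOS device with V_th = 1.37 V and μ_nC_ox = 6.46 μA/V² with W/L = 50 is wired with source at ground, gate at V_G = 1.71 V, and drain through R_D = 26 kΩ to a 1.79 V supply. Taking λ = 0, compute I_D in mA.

V_GS = V_G = 1.71 V, so V_ov = 1.71 − 1.37 = 0.34 V.
k_n = μ_nC_ox · (W/L) = 0.323 mA/V².
Assume saturation: I_D = ½ k_n V_ov² = 0.5 × 0.323 × 0.34² = 0.0187 mA, giving V_DS = V_DD − I_D R_D = 1.79 − 0.0187 × 26 = 1.3 V.
V_DS = 1.3 V ≥ V_ov = 0.34 V, confirming saturation.

I_D = 0.0187 mA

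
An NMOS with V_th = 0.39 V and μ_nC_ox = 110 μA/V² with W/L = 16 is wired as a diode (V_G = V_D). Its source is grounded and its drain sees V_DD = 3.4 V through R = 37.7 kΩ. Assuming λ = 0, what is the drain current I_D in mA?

I_D = 0.0722 mA

With gate tied to drain, V_GS = V_DS ≥ V_GS − V_th, so the device is in saturation.
k_n = μ_nC_ox · (W/L) = 1.76 mA/V².
KCL at the drain: ½ k_n (V_GS − V_th)² = (V_DD − V_GS)/R.
Let x = V_GS − 0.39. Then 33.2 x² + x − 3.01 = 0, giving x = 0.287 V (positive root), so V_GS = 0.677 V.
I_D = (V_DD − V_GS)/R = (3.4 − 0.677) / 37.7 = 0.0722 mA.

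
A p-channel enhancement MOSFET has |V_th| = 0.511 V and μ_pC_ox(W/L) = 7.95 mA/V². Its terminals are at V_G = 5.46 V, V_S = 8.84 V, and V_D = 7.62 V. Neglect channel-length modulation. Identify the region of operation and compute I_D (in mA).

V_SG = V_S − V_G = 8.84 − 5.46 = 3.38 V; V_SD = V_S − V_D = 8.84 − 7.62 = 1.22 V.
V_ov = V_SG − |V_th| = 3.38 − 0.511 = 2.87 V.
Since V_SD = 1.22 V < V_ov = 2.87 V, the device is in the triode region.
I_D = k_p [V_ov · V_SD − ½ V_SD²] = 7.95 × [2.87 × 1.22 − 0.5 × 1.22²] = 21.9 mA.

Triode; I_D = 21.9 mA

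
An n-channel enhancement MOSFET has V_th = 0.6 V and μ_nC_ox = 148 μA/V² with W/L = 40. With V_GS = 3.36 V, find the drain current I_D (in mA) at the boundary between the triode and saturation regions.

I_D = 22.5 mA

At the boundary V_DS = V_ov = V_GS − V_th = 3.36 − 0.6 = 2.76 V.
k_n = μ_nC_ox · (W/L) = 5.92 mA/V².
I_D = ½ k_n V_ov² = 0.5 × 5.92 × 2.76² = 22.5 mA.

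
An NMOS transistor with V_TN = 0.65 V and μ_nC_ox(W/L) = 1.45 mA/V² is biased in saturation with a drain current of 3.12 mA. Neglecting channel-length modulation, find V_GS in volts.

V_GS = 2.72 V

In saturation I_D = ½ k_n (V_GS − V_TN)², so V_GS − V_TN = √(2 I_D / k_n) = √(2 × 3.12 / 1.45) = 2.07 V.
V_GS = 0.65 + 2.07 = 2.72 V.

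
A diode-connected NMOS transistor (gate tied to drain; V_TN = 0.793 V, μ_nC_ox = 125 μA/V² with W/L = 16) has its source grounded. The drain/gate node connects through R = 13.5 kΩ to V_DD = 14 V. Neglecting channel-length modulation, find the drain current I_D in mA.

With gate tied to drain, V_GS = V_DS ≥ V_GS − V_TN, so the device is in saturation.
k_n = μ_nC_ox · (W/L) = 2 mA/V².
KCL at the drain: ½ k_n (V_GS − V_TN)² = (V_DD − V_GS)/R.
Let x = V_GS − 0.793. Then 13.5 x² + x − 13.21 = 0, giving x = 0.953 V (positive root), so V_GS = 1.75 V.
I_D = (V_DD − V_GS)/R = (14 − 1.75) / 13.5 = 0.908 mA.

I_D = 0.908 mA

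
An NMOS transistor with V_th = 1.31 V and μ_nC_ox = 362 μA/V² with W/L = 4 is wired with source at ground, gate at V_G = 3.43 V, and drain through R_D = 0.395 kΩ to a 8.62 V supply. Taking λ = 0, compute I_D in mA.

I_D = 3.25 mA

V_GS = V_G = 3.43 V, so V_ov = 3.43 − 1.31 = 2.12 V.
k_n = μ_nC_ox · (W/L) = 1.448 mA/V².
Assume saturation: I_D = ½ k_n V_ov² = 0.5 × 1.448 × 2.12² = 3.25 mA, giving V_DS = V_DD − I_D R_D = 8.62 − 3.25 × 0.395 = 7.33 V.
V_DS = 7.33 V ≥ V_ov = 2.12 V, confirming saturation.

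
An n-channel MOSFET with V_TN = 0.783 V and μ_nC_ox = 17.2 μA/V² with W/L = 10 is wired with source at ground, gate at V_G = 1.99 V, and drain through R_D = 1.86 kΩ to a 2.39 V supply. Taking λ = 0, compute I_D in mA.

V_GS = V_G = 1.99 V, so V_ov = 1.99 − 0.783 = 1.21 V.
k_n = μ_nC_ox · (W/L) = 0.172 mA/V².
Assume saturation: I_D = ½ k_n V_ov² = 0.5 × 0.172 × 1.21² = 0.125 mA, giving V_DS = V_DD − I_D R_D = 2.39 − 0.125 × 1.86 = 2.16 V.
V_DS = 2.16 V ≥ V_ov = 1.21 V, confirming saturation.

I_D = 0.125 mA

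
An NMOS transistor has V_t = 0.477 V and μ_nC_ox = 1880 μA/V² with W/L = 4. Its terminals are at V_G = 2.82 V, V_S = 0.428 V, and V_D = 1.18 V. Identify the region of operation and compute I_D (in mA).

V_GS = V_G − V_S = 2.82 − 0.428 = 2.39 V; V_DS = V_D − V_S = 1.18 − 0.428 = 0.752 V.
k_n = μ_nC_ox · (W/L) = 7.52 mA/V².
V_ov = V_GS − V_t = 2.39 − 0.477 = 1.92 V.
Since V_DS = 0.752 V < V_ov = 1.92 V, the device is in the triode region.
I_D = k_n [V_ov · V_DS − ½ V_DS²] = 7.52 × [1.92 × 0.752 − 0.5 × 0.752²] = 8.7 mA.

Triode; I_D = 8.70 mA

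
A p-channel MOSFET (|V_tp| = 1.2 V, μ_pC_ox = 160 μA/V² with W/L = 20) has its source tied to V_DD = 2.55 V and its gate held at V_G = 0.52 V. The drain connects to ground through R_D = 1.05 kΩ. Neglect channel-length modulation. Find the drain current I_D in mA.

I_D = 1.10 mA

V_SG = V_DD − V_G = 2.55 − 0.52 = 2.03 V, so V_ov = 2.03 − 1.2 = 0.83 V.
k_p = μ_pC_ox · (W/L) = 3.2 mA/V².
Assume saturation: I_D = ½ k_p V_ov² = 0.5 × 3.2 × 0.83² = 1.1 mA, giving V_SD = V_DD − I_D R_D = 2.55 − 1.1 × 1.05 = 1.39 V.
V_SD = 1.39 V ≥ V_ov = 0.83 V, confirming saturation.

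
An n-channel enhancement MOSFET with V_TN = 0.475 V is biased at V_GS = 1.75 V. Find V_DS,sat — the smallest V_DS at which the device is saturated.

The boundary between triode and saturation is V_DS = V_GS − V_TN = V_ov.
V_ov = 1.75 − 0.475 = 1.27 V.

V_DS,sat = 1.27 V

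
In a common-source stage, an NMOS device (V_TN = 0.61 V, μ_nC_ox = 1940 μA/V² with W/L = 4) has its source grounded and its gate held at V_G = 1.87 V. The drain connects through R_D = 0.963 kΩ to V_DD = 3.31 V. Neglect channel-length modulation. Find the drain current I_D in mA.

I_D = 3.06 mA

V_GS = V_G = 1.87 V, so V_ov = 1.87 − 0.61 = 1.26 V.
k_n = μ_nC_ox · (W/L) = 7.76 mA/V².
Assume saturation: I_D = ½ k_n V_ov² = 0.5 × 7.76 × 1.26² = 6.16 mA, giving V_DS = V_DD − I_D R_D = 3.31 − 6.16 × 0.963 = -2.62 V.
But -2.62 V < V_ov = 1.26 V, so the device is actually in triode.
In triode I_D = k_n[V_ov V_DS − ½ V_DS²] and I_D = (V_DD − V_DS)/R_D. Equating: 3.74 V_DS² − 10.42 V_DS + 3.31 = 0, giving V_DS = 0.366 V (the root below V_ov).
I_D = (3.31 − 0.366) / 0.963 = 3.06 mA.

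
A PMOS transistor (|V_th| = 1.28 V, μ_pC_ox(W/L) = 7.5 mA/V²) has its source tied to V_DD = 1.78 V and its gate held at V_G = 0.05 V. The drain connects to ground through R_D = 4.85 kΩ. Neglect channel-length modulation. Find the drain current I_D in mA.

V_SG = V_DD − V_G = 1.78 − 0.05 = 1.73 V, so V_ov = 1.73 − 1.28 = 0.45 V.
Assume saturation: I_D = ½ k_p V_ov² = 0.5 × 7.5 × 0.45² = 0.759 mA, giving V_SD = V_DD − I_D R_D = 1.78 − 0.759 × 4.85 = -1.9 V.
But -1.9 V < V_ov = 0.45 V, so the device is actually in triode.
In triode I_D = k_p[V_ov V_SD − ½ V_SD²] and I_D = (V_DD − V_SD)/R_D. Equating: 18.2 V_SD² − 17.37 V_SD + 1.78 = 0, giving V_SD = 0.117 V (the root below V_ov).
I_D = (1.78 − 0.117) / 4.85 = 0.343 mA.

I_D = 0.343 mA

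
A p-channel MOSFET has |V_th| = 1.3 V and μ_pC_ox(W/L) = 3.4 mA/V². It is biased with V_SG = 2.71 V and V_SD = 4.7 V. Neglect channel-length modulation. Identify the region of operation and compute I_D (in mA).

V_ov = V_SG − |V_th| = 2.71 − 1.3 = 1.41 V.
Since V_SD = 4.7 V ≥ V_ov = 1.41 V, the device is in saturation.
I_D = ½ k_p V_ov² = 0.5 × 3.4 × 1.41² = 3.38 mA.

Saturation; I_D = 3.38 mA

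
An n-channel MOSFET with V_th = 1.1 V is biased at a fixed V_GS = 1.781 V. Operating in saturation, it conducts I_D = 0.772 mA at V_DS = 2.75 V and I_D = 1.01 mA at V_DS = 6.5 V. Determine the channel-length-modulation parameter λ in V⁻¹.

λ = 0.106 V⁻¹

With V_GS fixed, I_D ∝ (1 + λ V_DS) in saturation, so I_D2/I_D1 = (1 + λ V_DS2)/(1 + λ V_DS1).
1.01/0.772 = 1.308 = (1 + 6.5 λ)/(1 + 2.75 λ).
Solving: λ (I_D1 V_DS2 − I_D2 V_DS1) = I_D2 − I_D1, so λ = (1.01 − 0.772) / (0.772 × 6.5 − 1.01 × 2.75) = 0.238 / 2.24 = 0.106 V⁻¹.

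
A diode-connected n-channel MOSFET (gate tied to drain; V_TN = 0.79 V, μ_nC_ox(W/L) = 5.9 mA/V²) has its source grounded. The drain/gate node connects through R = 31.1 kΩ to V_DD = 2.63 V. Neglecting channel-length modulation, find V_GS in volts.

With gate tied to drain, V_GS = V_DS ≥ V_GS − V_TN, so the device is in saturation.
KCL at the drain: ½ k_n (V_GS − V_TN)² = (V_DD − V_GS)/R.
Let x = V_GS − 0.79. Then 91.7 x² + x − 1.84 = 0, giving x = 0.136 V (positive root), so V_GS = 0.926 V.
I_D = (V_DD − V_GS)/R = (2.63 − 0.926) / 31.1 = 0.0548 mA.

V_GS = 0.926 V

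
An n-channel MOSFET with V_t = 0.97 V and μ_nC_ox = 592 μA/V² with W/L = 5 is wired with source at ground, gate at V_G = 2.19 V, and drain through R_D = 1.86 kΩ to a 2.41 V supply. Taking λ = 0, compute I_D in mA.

V_GS = V_G = 2.19 V, so V_ov = 2.19 − 0.97 = 1.22 V.
k_n = μ_nC_ox · (W/L) = 2.96 mA/V².
Assume saturation: I_D = ½ k_n V_ov² = 0.5 × 2.96 × 1.22² = 2.2 mA, giving V_DS = V_DD − I_D R_D = 2.41 − 2.2 × 1.86 = -1.69 V.
But -1.69 V < V_ov = 1.22 V, so the device is actually in triode.
In triode I_D = k_n[V_ov V_DS − ½ V_DS²] and I_D = (V_DD − V_DS)/R_D. Equating: 2.75 V_DS² − 7.717 V_DS + 2.41 = 0, giving V_DS = 0.358 V (the root below V_ov).
I_D = (2.41 − 0.358) / 1.86 = 1.1 mA.

I_D = 1.10 mA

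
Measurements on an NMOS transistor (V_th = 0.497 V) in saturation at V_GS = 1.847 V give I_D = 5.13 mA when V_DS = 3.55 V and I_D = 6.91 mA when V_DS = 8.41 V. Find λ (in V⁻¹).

λ = 0.0956 V⁻¹

With V_GS fixed, I_D ∝ (1 + λ V_DS) in saturation, so I_D2/I_D1 = (1 + λ V_DS2)/(1 + λ V_DS1).
6.91/5.13 = 1.347 = (1 + 8.41 λ)/(1 + 3.55 λ).
Solving: λ (I_D1 V_DS2 − I_D2 V_DS1) = I_D2 − I_D1, so λ = (6.91 − 5.13) / (5.13 × 8.41 − 6.91 × 3.55) = 1.78 / 18.6 = 0.0956 V⁻¹.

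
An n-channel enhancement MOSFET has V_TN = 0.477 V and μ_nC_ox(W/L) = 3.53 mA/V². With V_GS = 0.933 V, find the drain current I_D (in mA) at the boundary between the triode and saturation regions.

At the boundary V_DS = V_ov = V_GS − V_TN = 0.933 − 0.477 = 0.456 V.
I_D = ½ k_n V_ov² = 0.5 × 3.53 × 0.456² = 0.367 mA.

I_D = 0.367 mA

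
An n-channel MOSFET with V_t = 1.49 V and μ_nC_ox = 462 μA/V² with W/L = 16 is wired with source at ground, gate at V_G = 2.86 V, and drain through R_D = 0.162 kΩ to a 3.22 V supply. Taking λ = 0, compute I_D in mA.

V_GS = V_G = 2.86 V, so V_ov = 2.86 − 1.49 = 1.37 V.
k_n = μ_nC_ox · (W/L) = 7.392 mA/V².
Assume saturation: I_D = ½ k_n V_ov² = 0.5 × 7.392 × 1.37² = 6.94 mA, giving V_DS = V_DD − I_D R_D = 3.22 − 6.94 × 0.162 = 2.1 V.
V_DS = 2.1 V ≥ V_ov = 1.37 V, confirming saturation.

I_D = 6.94 mA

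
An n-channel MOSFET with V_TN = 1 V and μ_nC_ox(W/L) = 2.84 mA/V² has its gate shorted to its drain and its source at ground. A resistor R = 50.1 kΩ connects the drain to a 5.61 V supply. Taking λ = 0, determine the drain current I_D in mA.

With gate tied to drain, V_GS = V_DS ≥ V_GS − V_TN, so the device is in saturation.
KCL at the drain: ½ k_n (V_GS − V_TN)² = (V_DD − V_GS)/R.
Let x = V_GS − 1. Then 71.1 x² + x − 4.61 = 0, giving x = 0.248 V (positive root), so V_GS = 1.25 V.
I_D = (V_DD − V_GS)/R = (5.61 − 1.25) / 50.1 = 0.0871 mA.

I_D = 0.0871 mA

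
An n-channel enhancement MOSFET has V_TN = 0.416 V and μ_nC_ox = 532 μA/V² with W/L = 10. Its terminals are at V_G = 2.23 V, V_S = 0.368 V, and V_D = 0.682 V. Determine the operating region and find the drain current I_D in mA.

V_GS = V_G − V_S = 2.23 − 0.368 = 1.86 V; V_DS = V_D − V_S = 0.682 − 0.368 = 0.314 V.
k_n = μ_nC_ox · (W/L) = 5.32 mA/V².
V_ov = V_GS − V_TN = 1.86 − 0.416 = 1.45 V.
Since V_DS = 0.314 V < V_ov = 1.45 V, the device is in the triode region.
I_D = k_n [V_ov · V_DS − ½ V_DS²] = 5.32 × [1.45 × 0.314 − 0.5 × 0.314²] = 2.15 mA.

Triode; I_D = 2.15 mA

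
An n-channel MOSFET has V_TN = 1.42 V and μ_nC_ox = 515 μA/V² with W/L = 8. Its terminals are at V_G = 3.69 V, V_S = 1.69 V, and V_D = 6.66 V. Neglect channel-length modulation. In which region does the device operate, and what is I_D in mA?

Saturation; I_D = 0.693 mA

V_GS = V_G − V_S = 3.69 − 1.69 = 2 V; V_DS = V_D − V_S = 6.66 − 1.69 = 4.97 V.
k_n = μ_nC_ox · (W/L) = 4.12 mA/V².
V_ov = V_GS − V_TN = 2 − 1.42 = 0.58 V.
Since V_DS = 4.97 V ≥ V_ov = 0.58 V, the device is in saturation.
I_D = ½ k_n V_ov² = 0.5 × 4.12 × 0.58² = 0.693 mA.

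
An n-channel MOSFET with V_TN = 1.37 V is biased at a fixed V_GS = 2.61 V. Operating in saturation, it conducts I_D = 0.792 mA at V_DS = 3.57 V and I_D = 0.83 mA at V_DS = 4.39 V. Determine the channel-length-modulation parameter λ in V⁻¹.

With V_GS fixed, I_D ∝ (1 + λ V_DS) in saturation, so I_D2/I_D1 = (1 + λ V_DS2)/(1 + λ V_DS1).
0.83/0.792 = 1.048 = (1 + 4.39 λ)/(1 + 3.57 λ).
Solving: λ (I_D1 V_DS2 − I_D2 V_DS1) = I_D2 − I_D1, so λ = (0.83 − 0.792) / (0.792 × 4.39 − 0.83 × 3.57) = 0.038 / 0.514 = 0.074 V⁻¹.

λ = 0.0740 V⁻¹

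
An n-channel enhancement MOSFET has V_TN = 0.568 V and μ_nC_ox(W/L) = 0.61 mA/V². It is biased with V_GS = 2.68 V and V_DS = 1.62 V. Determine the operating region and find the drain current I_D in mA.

Triode; I_D = 1.29 mA

V_ov = V_GS − V_TN = 2.68 − 0.568 = 2.11 V.
Since V_DS = 1.62 V < V_ov = 2.11 V, the device is in the triode region.
I_D = k_n [V_ov · V_DS − ½ V_DS²] = 0.61 × [2.11 × 1.62 − 0.5 × 1.62²] = 1.29 mA.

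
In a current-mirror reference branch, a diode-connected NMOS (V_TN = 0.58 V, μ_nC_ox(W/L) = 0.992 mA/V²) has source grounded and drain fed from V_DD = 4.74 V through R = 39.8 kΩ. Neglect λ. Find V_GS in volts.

With gate tied to drain, V_GS = V_DS ≥ V_GS − V_TN, so the device is in saturation.
KCL at the drain: ½ k_n (V_GS − V_TN)² = (V_DD − V_GS)/R.
Let x = V_GS − 0.58. Then 19.7 x² + x − 4.16 = 0, giving x = 0.434 V (positive root), so V_GS = 1.01 V.
I_D = (V_DD − V_GS)/R = (4.74 − 1.01) / 39.8 = 0.0936 mA.

V_GS = 1.01 V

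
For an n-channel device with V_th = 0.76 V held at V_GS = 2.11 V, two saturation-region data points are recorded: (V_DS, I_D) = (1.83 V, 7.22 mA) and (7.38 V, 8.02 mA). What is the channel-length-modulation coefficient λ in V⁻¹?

λ = 0.0207 V⁻¹

With V_GS fixed, I_D ∝ (1 + λ V_DS) in saturation, so I_D2/I_D1 = (1 + λ V_DS2)/(1 + λ V_DS1).
8.02/7.22 = 1.111 = (1 + 7.38 λ)/(1 + 1.83 λ).
Solving: λ (I_D1 V_DS2 − I_D2 V_DS1) = I_D2 − I_D1, so λ = (8.02 − 7.22) / (7.22 × 7.38 − 8.02 × 1.83) = 0.8 / 38.6 = 0.0207 V⁻¹.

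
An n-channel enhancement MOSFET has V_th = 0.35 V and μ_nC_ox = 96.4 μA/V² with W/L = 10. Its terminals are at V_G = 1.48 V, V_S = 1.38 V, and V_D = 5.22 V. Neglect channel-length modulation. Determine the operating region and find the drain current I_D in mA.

Cutoff; I_D = 0 mA

V_GS = V_G − V_S = 1.48 − 1.38 = 0.1 V; V_DS = V_D − V_S = 5.22 − 1.38 = 3.84 V.
V_GS = 0.1 V < V_th = 0.35 V, so the transistor is in cutoff.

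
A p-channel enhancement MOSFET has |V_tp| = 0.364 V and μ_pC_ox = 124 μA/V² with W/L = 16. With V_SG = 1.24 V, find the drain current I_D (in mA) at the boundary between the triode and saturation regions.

I_D = 0.761 mA

At the boundary V_SD = V_ov = V_SG − |V_tp| = 1.24 − 0.364 = 0.876 V.
k_p = μ_pC_ox · (W/L) = 1.984 mA/V².
I_D = ½ k_p V_ov² = 0.5 × 1.984 × 0.876² = 0.761 mA.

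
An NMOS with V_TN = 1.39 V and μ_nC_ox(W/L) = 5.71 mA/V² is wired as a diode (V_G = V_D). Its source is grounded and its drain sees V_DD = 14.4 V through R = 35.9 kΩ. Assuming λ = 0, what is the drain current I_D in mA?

I_D = 0.353 mA

With gate tied to drain, V_GS = V_DS ≥ V_GS − V_TN, so the device is in saturation.
KCL at the drain: ½ k_n (V_GS − V_TN)² = (V_DD − V_GS)/R.
Let x = V_GS − 1.39. Then 102 x² + x − 13.01 = 0, giving x = 0.351 V (positive root), so V_GS = 1.74 V.
I_D = (V_DD − V_GS)/R = (14.4 − 1.74) / 35.9 = 0.353 mA.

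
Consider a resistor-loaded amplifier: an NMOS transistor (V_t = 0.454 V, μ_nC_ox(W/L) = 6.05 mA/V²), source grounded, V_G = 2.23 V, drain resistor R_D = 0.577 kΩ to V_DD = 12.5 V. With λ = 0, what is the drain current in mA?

V_GS = V_G = 2.23 V, so V_ov = 2.23 − 0.454 = 1.78 V.
Assume saturation: I_D = ½ k_n V_ov² = 0.5 × 6.05 × 1.78² = 9.54 mA, giving V_DS = V_DD − I_D R_D = 12.5 − 9.54 × 0.577 = 6.99 V.
V_DS = 6.99 V ≥ V_ov = 1.78 V, confirming saturation.

I_D = 9.54 mA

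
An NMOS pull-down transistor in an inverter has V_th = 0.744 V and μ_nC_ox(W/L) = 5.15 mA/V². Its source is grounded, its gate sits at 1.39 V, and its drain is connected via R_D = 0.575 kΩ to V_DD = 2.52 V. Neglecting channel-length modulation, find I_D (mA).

I_D = 1.07 mA

V_GS = V_G = 1.39 V, so V_ov = 1.39 − 0.744 = 0.646 V.
Assume saturation: I_D = ½ k_n V_ov² = 0.5 × 5.15 × 0.646² = 1.07 mA, giving V_DS = V_DD − I_D R_D = 2.52 − 1.07 × 0.575 = 1.9 V.
V_DS = 1.9 V ≥ V_ov = 0.646 V, confirming saturation.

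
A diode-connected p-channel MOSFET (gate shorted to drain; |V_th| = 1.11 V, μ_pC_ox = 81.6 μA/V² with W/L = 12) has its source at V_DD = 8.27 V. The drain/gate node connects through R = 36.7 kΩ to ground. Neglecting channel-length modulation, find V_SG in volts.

With gate tied to drain, V_SG = V_SD ≥ V_SG − |V_th|, so the device is in saturation.
k_p = μ_pC_ox · (W/L) = 0.9792 mA/V².
KCL at the drain: ½ k_p (V_SG − |V_th|)² = (V_DD − V_SG)/R.
Let x = V_SG − 1.11. Then 18 x² + x − 7.16 = 0, giving x = 0.604 V (positive root), so V_SG = 1.71 V.
I_D = (V_DD − V_SG)/R = (8.27 − 1.71) / 36.7 = 0.179 mA.

V_SG = 1.71 V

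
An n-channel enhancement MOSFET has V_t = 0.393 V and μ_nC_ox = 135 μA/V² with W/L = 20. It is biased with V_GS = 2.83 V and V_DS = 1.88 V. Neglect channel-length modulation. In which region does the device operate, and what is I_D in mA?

Triode; I_D = 7.60 mA

k_n = μ_nC_ox · (W/L) = 2.7 mA/V².
V_ov = V_GS − V_t = 2.83 − 0.393 = 2.44 V.
Since V_DS = 1.88 V < V_ov = 2.44 V, the device is in the triode region.
I_D = k_n [V_ov · V_DS − ½ V_DS²] = 2.7 × [2.44 × 1.88 − 0.5 × 1.88²] = 7.6 mA.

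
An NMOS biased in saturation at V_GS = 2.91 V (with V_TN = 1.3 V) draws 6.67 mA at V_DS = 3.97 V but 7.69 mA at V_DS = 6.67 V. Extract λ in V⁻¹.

λ = 0.0731 V⁻¹

With V_GS fixed, I_D ∝ (1 + λ V_DS) in saturation, so I_D2/I_D1 = (1 + λ V_DS2)/(1 + λ V_DS1).
7.69/6.67 = 1.153 = (1 + 6.67 λ)/(1 + 3.97 λ).
Solving: λ (I_D1 V_DS2 − I_D2 V_DS1) = I_D2 − I_D1, so λ = (7.69 − 6.67) / (6.67 × 6.67 − 7.69 × 3.97) = 1.02 / 14 = 0.0731 V⁻¹.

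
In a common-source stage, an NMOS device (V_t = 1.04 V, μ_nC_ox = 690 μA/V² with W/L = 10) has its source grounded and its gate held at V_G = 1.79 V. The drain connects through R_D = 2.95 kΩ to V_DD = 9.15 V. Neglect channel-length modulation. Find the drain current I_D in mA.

I_D = 1.94 mA

V_GS = V_G = 1.79 V, so V_ov = 1.79 − 1.04 = 0.75 V.
k_n = μ_nC_ox · (W/L) = 6.9 mA/V².
Assume saturation: I_D = ½ k_n V_ov² = 0.5 × 6.9 × 0.75² = 1.94 mA, giving V_DS = V_DD − I_D R_D = 9.15 − 1.94 × 2.95 = 3.43 V.
V_DS = 3.43 V ≥ V_ov = 0.75 V, confirming saturation.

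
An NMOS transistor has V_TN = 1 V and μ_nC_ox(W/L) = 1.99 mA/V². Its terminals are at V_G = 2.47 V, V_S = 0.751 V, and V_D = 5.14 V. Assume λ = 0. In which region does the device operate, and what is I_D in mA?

V_GS = V_G − V_S = 2.47 − 0.751 = 1.72 V; V_DS = V_D − V_S = 5.14 − 0.751 = 4.39 V.
V_ov = V_GS − V_TN = 1.72 − 1 = 0.719 V.
Since V_DS = 4.39 V ≥ V_ov = 0.719 V, the device is in saturation.
I_D = ½ k_n V_ov² = 0.5 × 1.99 × 0.719² = 0.514 mA.

Saturation; I_D = 0.514 mA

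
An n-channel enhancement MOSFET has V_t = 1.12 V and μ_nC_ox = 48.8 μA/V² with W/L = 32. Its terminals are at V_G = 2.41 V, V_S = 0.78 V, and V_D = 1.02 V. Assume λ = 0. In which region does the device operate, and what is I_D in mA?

V_GS = V_G − V_S = 2.41 − 0.78 = 1.63 V; V_DS = V_D − V_S = 1.02 − 0.78 = 0.24 V.
k_n = μ_nC_ox · (W/L) = 1.562 mA/V².
V_ov = V_GS − V_t = 1.63 − 1.12 = 0.51 V.
Since V_DS = 0.24 V < V_ov = 0.51 V, the device is in the triode region.
I_D = k_n [V_ov · V_DS − ½ V_DS²] = 1.562 × [0.51 × 0.24 − 0.5 × 0.24²] = 0.146 mA.

Triode; I_D = 0.146 mA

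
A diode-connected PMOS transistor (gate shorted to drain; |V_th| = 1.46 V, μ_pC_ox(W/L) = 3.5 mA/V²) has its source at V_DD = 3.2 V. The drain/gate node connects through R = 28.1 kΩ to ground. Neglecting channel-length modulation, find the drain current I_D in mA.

With gate tied to drain, V_SG = V_SD ≥ V_SG − |V_th|, so the device is in saturation.
KCL at the drain: ½ k_p (V_SG − |V_th|)² = (V_DD − V_SG)/R.
Let x = V_SG − 1.46. Then 49.2 x² + x − 1.74 = 0, giving x = 0.178 V (positive root), so V_SG = 1.64 V.
I_D = (V_DD − V_SG)/R = (3.2 − 1.64) / 28.1 = 0.0556 mA.

I_D = 0.0556 mA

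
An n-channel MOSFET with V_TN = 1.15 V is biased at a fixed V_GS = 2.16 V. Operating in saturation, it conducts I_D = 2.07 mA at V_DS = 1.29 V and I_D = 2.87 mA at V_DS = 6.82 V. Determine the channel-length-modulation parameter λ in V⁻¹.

λ = 0.0768 V⁻¹

With V_GS fixed, I_D ∝ (1 + λ V_DS) in saturation, so I_D2/I_D1 = (1 + λ V_DS2)/(1 + λ V_DS1).
2.87/2.07 = 1.386 = (1 + 6.82 λ)/(1 + 1.29 λ).
Solving: λ (I_D1 V_DS2 − I_D2 V_DS1) = I_D2 − I_D1, so λ = (2.87 − 2.07) / (2.07 × 6.82 − 2.87 × 1.29) = 0.8 / 10.4 = 0.0768 V⁻¹.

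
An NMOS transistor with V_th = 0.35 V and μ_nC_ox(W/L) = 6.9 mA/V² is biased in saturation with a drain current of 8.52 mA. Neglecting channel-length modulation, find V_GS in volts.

In saturation I_D = ½ k_n (V_GS − V_th)², so V_GS − V_th = √(2 I_D / k_n) = √(2 × 8.52 / 6.9) = 1.57 V.
V_GS = 0.35 + 1.57 = 1.92 V.

V_GS = 1.92 V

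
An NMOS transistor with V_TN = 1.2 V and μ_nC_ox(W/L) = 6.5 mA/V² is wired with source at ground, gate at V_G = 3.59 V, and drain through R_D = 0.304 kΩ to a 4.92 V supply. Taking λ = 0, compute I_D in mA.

I_D = 12.7 mA

V_GS = V_G = 3.59 V, so V_ov = 3.59 − 1.2 = 2.39 V.
Assume saturation: I_D = ½ k_n V_ov² = 0.5 × 6.5 × 2.39² = 18.6 mA, giving V_DS = V_DD − I_D R_D = 4.92 − 18.6 × 0.304 = -0.724 V.
But -0.724 V < V_ov = 2.39 V, so the device is actually in triode.
In triode I_D = k_n[V_ov V_DS − ½ V_DS²] and I_D = (V_DD − V_DS)/R_D. Equating: 0.988 V_DS² − 5.723 V_DS + 4.92 = 0, giving V_DS = 1.05 V (the root below V_ov).
I_D = (4.92 − 1.05) / 0.304 = 12.7 mA.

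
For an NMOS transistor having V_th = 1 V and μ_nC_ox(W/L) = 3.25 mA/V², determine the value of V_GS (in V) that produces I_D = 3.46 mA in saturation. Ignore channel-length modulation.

V_GS = 2.46 V

In saturation I_D = ½ k_n (V_GS − V_th)², so V_GS − V_th = √(2 I_D / k_n) = √(2 × 3.46 / 3.25) = 1.46 V.
V_GS = 1 + 1.46 = 2.46 V.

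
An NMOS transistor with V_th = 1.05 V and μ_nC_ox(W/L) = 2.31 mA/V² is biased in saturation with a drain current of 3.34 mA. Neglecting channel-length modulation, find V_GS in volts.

V_GS = 2.75 V

In saturation I_D = ½ k_n (V_GS − V_th)², so V_GS − V_th = √(2 I_D / k_n) = √(2 × 3.34 / 2.31) = 1.7 V.
V_GS = 1.05 + 1.7 = 2.75 V.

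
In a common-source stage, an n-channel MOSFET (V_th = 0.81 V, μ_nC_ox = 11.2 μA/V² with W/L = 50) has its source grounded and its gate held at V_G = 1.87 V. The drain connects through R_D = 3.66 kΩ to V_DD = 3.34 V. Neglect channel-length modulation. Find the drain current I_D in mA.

I_D = 0.315 mA

V_GS = V_G = 1.87 V, so V_ov = 1.87 − 0.81 = 1.06 V.
k_n = μ_nC_ox · (W/L) = 0.56 mA/V².
Assume saturation: I_D = ½ k_n V_ov² = 0.5 × 0.56 × 1.06² = 0.315 mA, giving V_DS = V_DD − I_D R_D = 3.34 − 0.315 × 3.66 = 2.19 V.
V_DS = 2.19 V ≥ V_ov = 1.06 V, confirming saturation.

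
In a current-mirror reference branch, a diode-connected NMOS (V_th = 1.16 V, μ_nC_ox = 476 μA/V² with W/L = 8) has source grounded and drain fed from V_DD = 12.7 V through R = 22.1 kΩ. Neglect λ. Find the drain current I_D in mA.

With gate tied to drain, V_GS = V_DS ≥ V_GS − V_th, so the device is in saturation.
k_n = μ_nC_ox · (W/L) = 3.808 mA/V².
KCL at the drain: ½ k_n (V_GS − V_th)² = (V_DD − V_GS)/R.
Let x = V_GS − 1.16. Then 42.1 x² + x − 11.54 = 0, giving x = 0.512 V (positive root), so V_GS = 1.67 V.
I_D = (V_DD − V_GS)/R = (12.7 − 1.67) / 22.1 = 0.499 mA.

I_D = 0.499 mA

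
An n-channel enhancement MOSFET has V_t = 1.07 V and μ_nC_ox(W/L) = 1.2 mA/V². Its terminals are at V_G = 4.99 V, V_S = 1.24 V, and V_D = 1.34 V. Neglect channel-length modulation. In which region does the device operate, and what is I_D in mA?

Triode; I_D = 0.316 mA

V_GS = V_G − V_S = 4.99 − 1.24 = 3.75 V; V_DS = V_D − V_S = 1.34 − 1.24 = 0.1 V.
V_ov = V_GS − V_t = 3.75 − 1.07 = 2.68 V.
Since V_DS = 0.1 V < V_ov = 2.68 V, the device is in the triode region.
I_D = k_n [V_ov · V_DS − ½ V_DS²] = 1.2 × [2.68 × 0.1 − 0.5 × 0.1²] = 0.316 mA.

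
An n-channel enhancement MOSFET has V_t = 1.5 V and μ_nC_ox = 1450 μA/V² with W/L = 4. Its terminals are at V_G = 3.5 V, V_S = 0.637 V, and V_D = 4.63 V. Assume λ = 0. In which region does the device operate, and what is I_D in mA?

V_GS = V_G − V_S = 3.5 − 0.637 = 2.86 V; V_DS = V_D − V_S = 4.63 − 0.637 = 3.99 V.
k_n = μ_nC_ox · (W/L) = 5.8 mA/V².
V_ov = V_GS − V_t = 2.86 − 1.5 = 1.36 V.
Since V_DS = 3.99 V ≥ V_ov = 1.36 V, the device is in saturation.
I_D = ½ k_n V_ov² = 0.5 × 5.8 × 1.36² = 5.39 mA.

Saturation; I_D = 5.39 mA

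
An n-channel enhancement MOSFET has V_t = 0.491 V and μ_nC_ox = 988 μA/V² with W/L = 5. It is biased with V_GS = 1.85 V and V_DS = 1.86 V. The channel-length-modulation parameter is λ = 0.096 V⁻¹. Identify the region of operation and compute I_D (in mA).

Saturation; I_D = 5.38 mA

k_n = μ_nC_ox · (W/L) = 4.94 mA/V².
V_ov = V_GS − V_t = 1.85 − 0.491 = 1.36 V.
Since V_DS = 1.86 V ≥ V_ov = 1.36 V, the device is in saturation.
I_D = ½ k_n V_ov² (1 + λ V_DS) = 0.5 × 4.94 × 1.36² × (1 + 0.096 × 1.86) = 5.38 mA.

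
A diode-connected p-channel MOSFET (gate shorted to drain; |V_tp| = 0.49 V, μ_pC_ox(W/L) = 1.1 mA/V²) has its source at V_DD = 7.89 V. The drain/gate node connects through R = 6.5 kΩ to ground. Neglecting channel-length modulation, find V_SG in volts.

V_SG = 1.80 V

With gate tied to drain, V_SG = V_SD ≥ V_SG − |V_tp|, so the device is in saturation.
KCL at the drain: ½ k_p (V_SG − |V_tp|)² = (V_DD − V_SG)/R.
Let x = V_SG − 0.49. Then 3.58 x² + x − 7.4 = 0, giving x = 1.31 V (positive root), so V_SG = 1.8 V.
I_D = (V_DD − V_SG)/R = (7.89 − 1.8) / 6.5 = 0.938 mA.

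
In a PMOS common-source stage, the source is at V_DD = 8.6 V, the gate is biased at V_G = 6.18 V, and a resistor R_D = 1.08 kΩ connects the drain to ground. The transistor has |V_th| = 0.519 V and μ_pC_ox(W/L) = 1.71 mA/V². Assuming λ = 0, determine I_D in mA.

I_D = 3.09 mA

V_SG = V_DD − V_G = 8.6 − 6.18 = 2.42 V, so V_ov = 2.42 − 0.519 = 1.9 V.
Assume saturation: I_D = ½ k_p V_ov² = 0.5 × 1.71 × 1.9² = 3.09 mA, giving V_SD = V_DD − I_D R_D = 8.6 − 3.09 × 1.08 = 5.26 V.
V_SD = 5.26 V ≥ V_ov = 1.9 V, confirming saturation.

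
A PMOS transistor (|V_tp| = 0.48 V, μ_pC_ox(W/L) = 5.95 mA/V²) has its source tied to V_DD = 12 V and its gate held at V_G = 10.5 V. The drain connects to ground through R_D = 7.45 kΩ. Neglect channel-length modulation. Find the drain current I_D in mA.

V_SG = V_DD − V_G = 12 − 10.5 = 1.5 V, so V_ov = 1.5 − 0.48 = 1.02 V.
Assume saturation: I_D = ½ k_p V_ov² = 0.5 × 5.95 × 1.02² = 3.1 mA, giving V_SD = V_DD − I_D R_D = 12 − 3.1 × 7.45 = -11.1 V.
But -11.1 V < V_ov = 1.02 V, so the device is actually in triode.
In triode I_D = k_p[V_ov V_SD − ½ V_SD²] and I_D = (V_DD − V_SD)/R_D. Equating: 22.2 V_SD² − 46.21 V_SD + 12 = 0, giving V_SD = 0.304 V (the root below V_ov).
I_D = (12 − 0.304) / 7.45 = 1.57 mA.

I_D = 1.57 mA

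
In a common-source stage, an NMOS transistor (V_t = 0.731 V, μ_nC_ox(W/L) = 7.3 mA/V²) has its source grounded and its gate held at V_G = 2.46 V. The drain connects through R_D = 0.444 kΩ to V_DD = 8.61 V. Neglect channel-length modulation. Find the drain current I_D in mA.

V_GS = V_G = 2.46 V, so V_ov = 2.46 − 0.731 = 1.73 V.
Assume saturation: I_D = ½ k_n V_ov² = 0.5 × 7.3 × 1.73² = 10.9 mA, giving V_DS = V_DD − I_D R_D = 8.61 − 10.9 × 0.444 = 3.77 V.
V_DS = 3.77 V ≥ V_ov = 1.73 V, confirming saturation.

I_D = 10.9 mA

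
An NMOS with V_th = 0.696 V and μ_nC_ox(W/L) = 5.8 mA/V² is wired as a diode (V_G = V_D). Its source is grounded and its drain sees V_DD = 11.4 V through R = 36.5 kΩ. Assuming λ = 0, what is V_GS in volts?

V_GS = 1.01 V

With gate tied to drain, V_GS = V_DS ≥ V_GS − V_th, so the device is in saturation.
KCL at the drain: ½ k_n (V_GS − V_th)² = (V_DD − V_GS)/R.
Let x = V_GS − 0.696. Then 106 x² + x − 10.7 = 0, giving x = 0.313 V (positive root), so V_GS = 1.01 V.
I_D = (V_DD − V_GS)/R = (11.4 − 1.01) / 36.5 = 0.285 mA.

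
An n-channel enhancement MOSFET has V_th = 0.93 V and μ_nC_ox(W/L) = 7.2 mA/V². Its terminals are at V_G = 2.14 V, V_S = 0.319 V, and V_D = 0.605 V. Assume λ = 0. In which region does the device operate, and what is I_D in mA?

Triode; I_D = 1.54 mA

V_GS = V_G − V_S = 2.14 − 0.319 = 1.82 V; V_DS = V_D − V_S = 0.605 − 0.319 = 0.286 V.
V_ov = V_GS − V_th = 1.82 − 0.93 = 0.891 V.
Since V_DS = 0.286 V < V_ov = 0.891 V, the device is in the triode region.
I_D = k_n [V_ov · V_DS − ½ V_DS²] = 7.2 × [0.891 × 0.286 − 0.5 × 0.286²] = 1.54 mA.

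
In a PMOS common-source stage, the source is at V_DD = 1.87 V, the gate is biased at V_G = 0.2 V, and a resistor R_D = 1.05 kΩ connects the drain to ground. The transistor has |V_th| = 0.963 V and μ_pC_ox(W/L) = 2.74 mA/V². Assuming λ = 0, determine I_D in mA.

V_SG = V_DD − V_G = 1.87 − 0.2 = 1.67 V, so V_ov = 1.67 − 0.963 = 0.707 V.
Assume saturation: I_D = ½ k_p V_ov² = 0.5 × 2.74 × 0.707² = 0.685 mA, giving V_SD = V_DD − I_D R_D = 1.87 − 0.685 × 1.05 = 1.15 V.
V_SD = 1.15 V ≥ V_ov = 0.707 V, confirming saturation.

I_D = 0.685 mA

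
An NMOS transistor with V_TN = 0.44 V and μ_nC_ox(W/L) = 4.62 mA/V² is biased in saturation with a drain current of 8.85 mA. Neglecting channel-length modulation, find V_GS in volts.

V_GS = 2.40 V

In saturation I_D = ½ k_n (V_GS − V_TN)², so V_GS − V_TN = √(2 I_D / k_n) = √(2 × 8.85 / 4.62) = 1.96 V.
V_GS = 0.44 + 1.96 = 2.4 V.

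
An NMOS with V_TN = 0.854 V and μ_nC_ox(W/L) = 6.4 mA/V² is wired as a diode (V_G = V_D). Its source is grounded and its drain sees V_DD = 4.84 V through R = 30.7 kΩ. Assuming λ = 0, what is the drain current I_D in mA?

With gate tied to drain, V_GS = V_DS ≥ V_GS − V_TN, so the device is in saturation.
KCL at the drain: ½ k_n (V_GS − V_TN)² = (V_DD − V_GS)/R.
Let x = V_GS − 0.854. Then 98.2 x² + x − 3.986 = 0, giving x = 0.196 V (positive root), so V_GS = 1.05 V.
I_D = (V_DD − V_GS)/R = (4.84 − 1.05) / 30.7 = 0.123 mA.

I_D = 0.123 mA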